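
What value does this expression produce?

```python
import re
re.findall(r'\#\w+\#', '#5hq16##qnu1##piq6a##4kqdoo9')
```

['#5hq16#', '#qnu1#', '#piq6a#']

Walking the string: at [0:7] → '#5hq16#'; at [7:13] → '#qnu1#'; at [13:20] → '#piq6a#'.
With no groups in the pattern, `findall` gives back each whole match — 3 here.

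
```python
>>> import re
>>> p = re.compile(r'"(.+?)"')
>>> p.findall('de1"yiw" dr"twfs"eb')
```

Because the quantifier is non-greedy, it stops expanding at the earliest point where the rest of the pattern can succeed.
Walking the string: at [3:8] match '"yiw"', group 1 = 'yiw'; at [11:17] match '"twfs"', group 1 = 'twfs'.
With a single group, `findall` returns only what that group captured — 2 items.

['yiw', 'twfs']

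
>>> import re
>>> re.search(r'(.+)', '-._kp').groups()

('-._kp',)

Pattern: one or more of any character (captured).
`re.search` scans for the first position where the pattern succeeds.
The match spans [0:5] → '-._kp'.
Captured: group 1 = '-._kp'.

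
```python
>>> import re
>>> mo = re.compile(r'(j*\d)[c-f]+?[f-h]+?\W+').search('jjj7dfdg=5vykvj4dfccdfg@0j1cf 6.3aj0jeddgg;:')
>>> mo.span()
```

(0, 9)

Pattern: zero or more of the literal 'j', then a digit (captured); then one or more of a character in [c-f] (lazy), then one or more of a character in [f-h] (lazy); then one or more of a non-word character.
The match spans [0:9] → 'jjj7dfdg='.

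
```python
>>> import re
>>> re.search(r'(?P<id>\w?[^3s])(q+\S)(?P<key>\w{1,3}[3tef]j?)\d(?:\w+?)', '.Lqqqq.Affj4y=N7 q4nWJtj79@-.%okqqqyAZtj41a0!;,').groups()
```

('Lq', 'qqq.', 'Affj')

This matches optionally a word character, then any character except [3s] (captured as 'id'); then one or more of a literal 'q', then a non-whitespace character (captured); then 1 to 3 of a word character, then one of [3tef], then optionally the literal 'j' (captured as 'key'); then a digit; then one or more of a word character (lazy) (non-capturing group).
Unlike `match`, `search` isn't anchored — it looks for the pattern anywhere in the string.
The match spans [1:13] → 'Lqqqq.Affj4y'.
Captured: group 1 = 'Lq', group 2 = 'qqq.', group 3 = 'Affj'.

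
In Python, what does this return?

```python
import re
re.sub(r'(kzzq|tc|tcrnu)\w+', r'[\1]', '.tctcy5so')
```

'.[tc]'

Matches: at [1:9] → 'tctcy5so'.
Each match is replaced using the text its own group 1 captured.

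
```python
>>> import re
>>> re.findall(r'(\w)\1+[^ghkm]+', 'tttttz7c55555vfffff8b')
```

`\1` is not a pattern — it's the concrete string captured by group 1, re-applied verbatim.
Matches: at [0:21] match 'tttttz7c55555vfffff8b', group 1 = 't'.
`findall` collects group 1 from the one match (1 total).

['t']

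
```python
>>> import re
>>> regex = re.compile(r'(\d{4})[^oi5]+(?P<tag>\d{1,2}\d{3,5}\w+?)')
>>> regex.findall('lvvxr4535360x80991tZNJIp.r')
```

Pattern: exactly 4 of a digit (captured); then one or more of any character except [oi5]; then 1 to 2 of a digit, then 3 to 5 of a digit, then one or more of a word character (lazy) (captured as 'tag').
2 groups means the one result is a tuple of 2 captured strings — 1 here.

[('4535', '0991t')]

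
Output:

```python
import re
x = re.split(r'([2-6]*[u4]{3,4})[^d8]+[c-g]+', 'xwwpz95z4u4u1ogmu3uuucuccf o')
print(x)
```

This matches zero or more of a character in [2-6], then 3 to 4 of one of [u4] (captured); then one or more of any character except [d8], then one or more of a character in [c-g].
Matches to split on: at [8:26] → '4u4u1ogmu3uuucuccf'.
Because the pattern has a capturing group, `split` also inserts each captured text between the pieces.

['xwwpz95z', '4u4u', ' o']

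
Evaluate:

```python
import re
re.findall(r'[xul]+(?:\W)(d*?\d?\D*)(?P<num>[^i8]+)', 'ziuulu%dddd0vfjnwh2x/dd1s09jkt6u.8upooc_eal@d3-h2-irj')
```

[('dddd', '0vfjnwh2x/dd1s09jkt6u.'), ('d', '3-h2-')]

Pattern: one or more of one of [xul]; then a non-word character (non-capturing group); then zero or more of a literal 'd' (lazy), then optionally a digit, then zero or more of a non-digit (captured); then one or more of any character except [i8] (captured as 'num').
Scanning left to right: at [2:33] match 'uulu%dddd0vfjnwh2x/dd1s09jkt6u.', groups = ('dddd', '0vfjnwh2x/dd1s09jkt6u.'); at [42:50] match 'l@d3-h2-', groups = ('d', '3-h2-').
`findall` packs the 2 group values into a tuple for every match.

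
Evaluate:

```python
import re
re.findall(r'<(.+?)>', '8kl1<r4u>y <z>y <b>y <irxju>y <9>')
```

['r4u', 'z', 'b', 'irxju', '9']

Scanning left to right: at [4:9] match '<r4u>', group 1 = 'r4u'; at [11:14] match '<z>', group 1 = 'z'; at [16:19] match '<b>', group 1 = 'b'; at [21:28] match '<irxju>', group 1 = 'irxju'; at [30:33] match '<9>', group 1 = '9'.
With a single group, `findall` returns only what that group captured — 5 items.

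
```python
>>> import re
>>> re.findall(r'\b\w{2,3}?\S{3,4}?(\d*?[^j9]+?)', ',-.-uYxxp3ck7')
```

['3']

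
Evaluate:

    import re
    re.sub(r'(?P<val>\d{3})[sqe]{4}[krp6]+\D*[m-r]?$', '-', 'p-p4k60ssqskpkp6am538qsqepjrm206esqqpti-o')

The pattern matches exactly 3 of a digit (captured as 'val'); then exactly 4 of one of [sqe]; then one or more of one of [krp6], then zero or more of a non-digit, then optionally a character in [m-r]; then anchored at the end.
Each match is replaced by '-'.

'p-p4k60ssqskpkp6am538qsqepjrm-'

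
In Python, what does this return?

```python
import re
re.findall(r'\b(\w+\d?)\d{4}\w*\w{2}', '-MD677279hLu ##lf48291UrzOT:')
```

['MD67', 'lf4']

Pattern: a word boundary (`\b`, zero-width); then one or more of a word character, then optionally a digit (captured); then exactly 4 of a digit; then zero or more of a word character, then exactly 2 of a word character.
Scanning left to right: at [1:12] match 'MD677279hLu', group 1 = 'MD67'; at [15:27] match 'lf48291UrzOT', group 1 = 'lf4'.
`findall` collects group 1 from each match (2 total).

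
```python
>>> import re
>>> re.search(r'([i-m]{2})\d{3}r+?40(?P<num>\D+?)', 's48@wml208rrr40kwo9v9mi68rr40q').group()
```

'ml208rrr40k'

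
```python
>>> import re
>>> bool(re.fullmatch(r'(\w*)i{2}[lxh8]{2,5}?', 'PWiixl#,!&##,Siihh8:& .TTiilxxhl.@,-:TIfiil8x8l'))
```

This matches zero or more of a word character (captured); then exactly 2 of the literal 'i', then 2 to 5 of one of [lxh8] (lazy).
For `fullmatch`, every character of the input must be accounted for by the pattern.
Here the string isn't matched end-to-end, so the call returns None, and `bool(None)` is False.

False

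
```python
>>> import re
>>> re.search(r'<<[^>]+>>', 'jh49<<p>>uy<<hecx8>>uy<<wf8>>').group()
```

Unlike `match`, `search` isn't anchored — it looks for the pattern anywhere in the string.
The match spans [4:9] → '<<p>>'.

'<<p>>'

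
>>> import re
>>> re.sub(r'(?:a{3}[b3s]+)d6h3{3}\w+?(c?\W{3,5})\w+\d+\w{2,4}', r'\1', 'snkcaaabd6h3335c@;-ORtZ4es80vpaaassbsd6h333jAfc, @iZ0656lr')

A non-greedy quantifier consumes as few characters as it can — just enough that the remainder of the pattern still matches from where it stops; whatever follows it matches normally.
The replacement refers to a captured group, so each match is rewritten using its own captured text.

'snkcc@;-, @iZ0656lr'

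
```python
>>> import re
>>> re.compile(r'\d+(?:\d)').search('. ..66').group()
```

'66'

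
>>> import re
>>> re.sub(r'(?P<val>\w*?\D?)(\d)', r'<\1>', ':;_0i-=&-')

':;<_>i-=&-'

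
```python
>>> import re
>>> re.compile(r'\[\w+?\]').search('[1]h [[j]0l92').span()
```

(0, 3)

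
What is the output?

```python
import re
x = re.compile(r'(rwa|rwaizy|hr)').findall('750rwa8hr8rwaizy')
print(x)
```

Branches in `(...|...)` are attempted left-to-right; the first branch that allows the whole pattern to succeed is taken.
Scanning left to right: at [3:6] match 'rwa', group 1 = 'rwa'; at [7:9] match 'hr', group 1 = 'hr'; at [10:13] match 'rwa', group 1 = 'rwa'.
With a single group, `findall` returns only what that group captured — 3 items.

['rwa', 'hr', 'rwa']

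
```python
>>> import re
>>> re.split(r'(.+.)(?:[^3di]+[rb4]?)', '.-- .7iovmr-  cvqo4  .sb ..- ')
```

This matches one or more of any character, then any character (captured); then one or more of any character except [3di], then optionally one of [rb4] (non-capturing group).
Matches to split on: at [0:29] → '.-- .7iovmr-  cvqo4  .sb ..- '.
With a capturing group present, the delimiter's captured portion is kept in the result list.

['', '.-- .7iovmr-  cvqo4  .sb ..-', '']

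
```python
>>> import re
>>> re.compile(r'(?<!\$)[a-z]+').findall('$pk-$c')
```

['k']

`(?!…)`/`(?<!…)` only lets a position through if the neighbouring text does NOT match; no characters are consumed.
With no groups in the pattern, `findall` gives back each whole match — 1 here.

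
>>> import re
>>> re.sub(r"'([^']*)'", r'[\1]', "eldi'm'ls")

'eldi[m]ls'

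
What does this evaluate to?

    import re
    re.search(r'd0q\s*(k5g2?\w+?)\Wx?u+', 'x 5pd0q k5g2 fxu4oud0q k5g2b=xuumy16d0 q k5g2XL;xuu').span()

This matches the literal 'd0q', then zero or more of whitespace; then the literal 'k5g', then optionally the literal '2', then one or more of a word character (lazy) (captured); then a non-word character, then optionally a literal 'x', then one or more of a literal 'u'.
`re.search` tries every starting position until one works.
The match spans [19:32] → 'd0q k5g2b=xuu'.
Captured: group 1 = 'k5g2b'.

(19, 32)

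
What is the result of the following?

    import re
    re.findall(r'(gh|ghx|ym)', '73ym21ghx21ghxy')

['ym', 'gh', 'gh']

`|` is ordered: at each position the engine commits to the first alternative that works.
Matches: at [2:4] match 'ym', group 1 = 'ym'; at [6:8] match 'gh', group 1 = 'gh'; at [11:13] match 'gh', group 1 = 'gh'.
One capturing group, so `findall` returns just the captured substring from each match — 3 in all.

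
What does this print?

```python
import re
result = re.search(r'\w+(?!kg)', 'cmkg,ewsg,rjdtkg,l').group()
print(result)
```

A negative assertion filters positions out without eating any characters.
The match spans [0:4] → 'cmkg'.

cmkg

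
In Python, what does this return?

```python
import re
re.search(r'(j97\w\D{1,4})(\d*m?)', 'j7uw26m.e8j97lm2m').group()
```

'j97lm2m'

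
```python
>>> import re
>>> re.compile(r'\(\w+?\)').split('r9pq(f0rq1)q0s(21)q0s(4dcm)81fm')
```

Matches to split on: at [4:11] → '(f0rq1)'; at [14:18] → '(21)'; at [21:27] → '(4dcm)'.
The string is cut at each match, leaving 4 pieces.

['r9pq', 'q0s', 'q0s', '81fm']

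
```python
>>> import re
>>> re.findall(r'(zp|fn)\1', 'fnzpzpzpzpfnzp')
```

After group 1 captures some text, `\1` only succeeds where that same text appears again.
Walking the string: at [2:6] match 'zpzp', group 1 = 'zp'; at [6:10] match 'zpzp', group 1 = 'zp'.
`findall` collects group 1 from each match (2 total).

['zp', 'zp']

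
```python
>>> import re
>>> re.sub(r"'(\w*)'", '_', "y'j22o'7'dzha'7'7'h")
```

Matches: at [1:7] → "'j22o'"; at [8:14] → "'dzha'"; at [15:18] → "'7'".
Each match is replaced by '_'.

'y_7_7_h'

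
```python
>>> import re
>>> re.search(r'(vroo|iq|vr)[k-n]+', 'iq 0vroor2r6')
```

None

`re.search` scans for the first position where the pattern succeeds.
Here no position works, so the call returns None.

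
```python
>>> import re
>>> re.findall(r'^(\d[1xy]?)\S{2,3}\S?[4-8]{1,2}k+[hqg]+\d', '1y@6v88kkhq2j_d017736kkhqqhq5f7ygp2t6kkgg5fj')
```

['1y']

The pattern matches anchored at the start of the string; then a digit, then optionally one of [1xy] (captured); then 2 to 3 of a non-whitespace character, then optionally a non-whitespace character, then 1 to 2 of a character in [4-8]; then one or more of the literal 'k', then one or more of one of [hqg], then a digit.
Scanning left to right: at [0:12] match '1y@6v88kkhq2', group 1 = '1y'.
`findall` collects group 1 from the one match (1 total).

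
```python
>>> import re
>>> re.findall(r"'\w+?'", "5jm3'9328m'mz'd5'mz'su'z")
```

With no groups in the pattern, `findall` gives back each whole match — 3 here.

["'9328m'", "'d5'", "'su'"]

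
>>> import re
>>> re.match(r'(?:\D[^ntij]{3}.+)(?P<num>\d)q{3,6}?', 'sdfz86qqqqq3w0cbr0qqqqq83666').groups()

Pattern: a non-digit, then exactly 3 of any character except [ntij], then one or more of any character (non-capturing group); then a digit (captured as 'num'); then 3 to 6 of a literal 'q' (lazy).
Because the quantifier is non-greedy, it stops expanding at the earliest point where the rest of the pattern can succeed.
`re.match` only tries the pattern at the start of the string.
The match spans [0:21] → 'sdfz86qqqqq3w0cbr0qqq'.
Captured: group 1 = '0'.

('0',)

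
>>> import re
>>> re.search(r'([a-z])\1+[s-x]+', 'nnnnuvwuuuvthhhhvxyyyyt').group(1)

'n'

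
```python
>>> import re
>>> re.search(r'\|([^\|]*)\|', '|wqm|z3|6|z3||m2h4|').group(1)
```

'wqm'

The match spans [0:5] → '|wqm|'.
Captured: group 1 = 'wqm'.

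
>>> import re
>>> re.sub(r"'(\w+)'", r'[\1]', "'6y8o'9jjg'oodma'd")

'[6y8o]9jjg[oodma]d'

The replacement refers to a captured group, so each match is rewritten using its own captured text.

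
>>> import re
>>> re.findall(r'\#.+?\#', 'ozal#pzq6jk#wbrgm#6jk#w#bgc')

['#pzq6jk#', '#6jk#']

Walking the string: at [4:12] → '#pzq6jk#'; at [17:22] → '#6jk#'.
`findall` yields the raw match text (2 of them) because the pattern has no groups.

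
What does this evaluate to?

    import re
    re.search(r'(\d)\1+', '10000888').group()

`\1` is not a pattern — it's the concrete string captured by group 1, re-applied verbatim.
The match spans [1:5] → '0000'.

'0000'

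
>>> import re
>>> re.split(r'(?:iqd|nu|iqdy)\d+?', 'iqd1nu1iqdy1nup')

Splitting on the pattern gives 4 pieces.

['', '', '', 'nup']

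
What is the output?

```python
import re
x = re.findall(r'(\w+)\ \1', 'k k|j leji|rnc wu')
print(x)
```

['k']

After group 1 captures some text, `\1` only succeeds where that same text appears again.
Scanning left to right: at [0:3] match 'k k', group 1 = 'k'.
`findall` collects group 1 from the one match (1 total).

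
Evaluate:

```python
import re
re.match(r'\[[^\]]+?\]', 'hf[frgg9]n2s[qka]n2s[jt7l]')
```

`re.match` only tries the pattern at the start of the string.
Here the string doesn't start with a match, so the call returns None.

None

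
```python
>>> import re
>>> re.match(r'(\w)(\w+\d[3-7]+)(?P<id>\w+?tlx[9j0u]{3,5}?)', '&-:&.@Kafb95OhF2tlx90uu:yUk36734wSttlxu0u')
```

The pattern matches a word character (captured); then one or more of a word character, then a digit, then one or more of a character in [3-7] (captured); then one or more of a word character (lazy), then the literal 'tlx', then 3 to 5 of one of [9j0u] (lazy) (captured as 'id').
`match` is anchored at position 0; if the pattern doesn't fit there, it returns None.
Here position 0 doesn't satisfy it, so the call returns None.

None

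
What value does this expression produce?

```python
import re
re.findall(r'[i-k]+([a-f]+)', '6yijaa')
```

With a single group, `findall` returns only what that group captured — 1 item.

['aa']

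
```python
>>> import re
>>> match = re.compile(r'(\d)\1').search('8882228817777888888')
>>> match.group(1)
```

'8'

The match spans [0:2] → '88'.
Captured: group 1 = '8'.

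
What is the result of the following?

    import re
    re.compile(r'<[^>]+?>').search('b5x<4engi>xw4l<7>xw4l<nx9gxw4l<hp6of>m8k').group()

'<4engi>'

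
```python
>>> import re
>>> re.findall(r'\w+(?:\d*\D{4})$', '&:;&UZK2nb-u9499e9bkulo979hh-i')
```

['u9499e9bkulo979hh-i']

This matches one or more of a word character; then zero or more of a digit, then exactly 4 of a non-digit (non-capturing group); then anchored at the end.
Walking the string: at [11:30] → 'u9499e9bkulo979hh-i'.
`findall` yields the raw match text (1 of them) because the pattern has no groups.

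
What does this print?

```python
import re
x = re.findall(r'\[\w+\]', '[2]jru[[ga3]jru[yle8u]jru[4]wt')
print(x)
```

['[2]', '[ga3]', '[yle8u]', '[4]']

Scanning left to right: at [0:3] → '[2]'; at [7:12] → '[ga3]'; at [15:22] → '[yle8u]'; at [25:28] → '[4]'.
`findall` yields the raw match text (4 of them) because the pattern has no groups.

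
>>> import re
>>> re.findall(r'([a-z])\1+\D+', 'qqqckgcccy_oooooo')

`\1` is not a pattern — it's the concrete string captured by group 1, re-applied verbatim.
Walking the string: at [0:17] match 'qqqckgcccy_oooooo', group 1 = 'q'.
One capturing group, so `findall` returns just the captured substring from the one match — 1 in all.

['q']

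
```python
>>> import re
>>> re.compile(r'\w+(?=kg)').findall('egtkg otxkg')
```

['egt', 'otx']

The positive lookaround only admits positions where the adjacent text matches; those characters stay outside the span.
Scanning left to right: at [0:3] → 'egt'; at [6:9] → 'otx'.
No capturing groups, so `findall` returns the 2 full match strings.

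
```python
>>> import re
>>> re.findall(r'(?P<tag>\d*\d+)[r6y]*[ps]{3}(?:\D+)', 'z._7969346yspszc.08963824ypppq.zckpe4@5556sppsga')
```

['7969346', '08963824', '5556']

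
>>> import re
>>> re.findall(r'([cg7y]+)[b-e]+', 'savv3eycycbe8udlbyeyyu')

['ycyc', 'y']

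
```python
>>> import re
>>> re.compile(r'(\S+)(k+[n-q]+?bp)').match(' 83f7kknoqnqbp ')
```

None

The pattern matches one or more of a non-whitespace character (captured); then one or more of the literal 'k', then one or more of a character in [n-q] (lazy), then the literal 'bp' (captured).
With `match`, the pattern is implicitly anchored at the beginning.
Here the pattern fails at index 0, so the call returns None.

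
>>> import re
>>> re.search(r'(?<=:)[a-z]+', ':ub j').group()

Lookahead/lookbehind check context without consuming it, so the matched span excludes the asserted characters.
Unlike `match`, `search` isn't anchored — it looks for the pattern anywhere in the string.
The match spans [1:3] → 'ub'.

'ub'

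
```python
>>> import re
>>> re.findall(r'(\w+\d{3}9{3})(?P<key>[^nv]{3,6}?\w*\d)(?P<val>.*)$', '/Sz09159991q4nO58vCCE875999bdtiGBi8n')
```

[('Sz09159991q4nO58vCCE875999', 'bdtiGBi8', 'n')]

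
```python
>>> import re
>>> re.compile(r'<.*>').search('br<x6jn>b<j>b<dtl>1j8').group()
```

The match spans [2:18] → '<x6jn>b<j>b<dtl>'.

'<x6jn>b<j>b<dtl>'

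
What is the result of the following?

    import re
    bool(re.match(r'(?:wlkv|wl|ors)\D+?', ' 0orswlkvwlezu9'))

False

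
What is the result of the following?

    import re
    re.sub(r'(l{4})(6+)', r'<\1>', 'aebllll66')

The pattern matches exactly 4 of a literal 'l' (captured); then one or more of a literal '6' (captured).
Matches: at [3:9] → 'llll66'.
Each match is replaced using the text its own group 1 captured.

'aeb<llll>'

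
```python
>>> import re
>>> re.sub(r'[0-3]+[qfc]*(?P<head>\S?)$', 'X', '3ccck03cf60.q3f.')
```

'3ccck03cf60.qX'

The pattern matches one or more of a character in [0-3], then zero or more of one of [qfc]; then optionally a non-whitespace character (captured as 'head'); then anchored at the end.
Matches: at [13:16] → '3f.'.
`sub` substitutes 'X' at each match site.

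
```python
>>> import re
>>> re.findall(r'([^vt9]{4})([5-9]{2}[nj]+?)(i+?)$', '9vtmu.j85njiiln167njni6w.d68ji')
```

Pattern: exactly 4 of any character except [vt9] (captured); then exactly 2 of a character in [5-9], then one or more of one of [nj] (lazy) (captured); then one or more of a literal 'i' (lazy) (captured); then anchored at the end.
Matches: at [22:30] match '6w.d68ji', groups = ('6w.d', '68j', 'i').
Multiple groups make `findall` return tuples — one 3-tuple for the one match.

[('6w.d', '68j', 'i')]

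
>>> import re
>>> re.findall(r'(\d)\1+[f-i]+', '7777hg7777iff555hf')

['7', '7', '5']

A backreference is literal: `\1` must see the identical characters the first group matched.
`findall` collects group 1 from each match (3 total).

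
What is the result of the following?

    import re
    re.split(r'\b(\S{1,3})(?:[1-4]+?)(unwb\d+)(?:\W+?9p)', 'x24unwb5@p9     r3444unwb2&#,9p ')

['x24unwb5@p9     ', 'r34', 'unwb2', ' ']

This matches a word boundary (`\b`, zero-width); then 1 to 3 of a non-whitespace character (captured); then one or more of a character in [1-4] (lazy) (non-capturing group); then the literal 'un', then the literal 'wb', then one or more of a digit (captured); then one or more of a non-word character (lazy), then the literal '9p' (non-capturing group).
Matches to split on: at [16:31] → 'r3444unwb2&#,9p'.
With a capturing group present, the delimiter's captured portion is kept in the result list.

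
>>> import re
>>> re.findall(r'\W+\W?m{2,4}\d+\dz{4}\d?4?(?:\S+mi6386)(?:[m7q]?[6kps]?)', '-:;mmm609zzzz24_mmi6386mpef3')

['-:;mmm609zzzz24_mmi6386mp']

Pattern: one or more of a non-word character, then optionally a non-word character, then 2 to 4 of a literal 'm'; then one or more of a digit, then a digit; then exactly 4 of the literal 'z', then optionally a digit, then optionally the literal '4'; then one or more of a non-whitespace character, then the literal 'mi6', then the literal '386' (non-capturing group); then optionally one of [m7q], then optionally one of [6kps] (non-capturing group).
Since nothing is captured, `findall` lists the 1 matched substring directly.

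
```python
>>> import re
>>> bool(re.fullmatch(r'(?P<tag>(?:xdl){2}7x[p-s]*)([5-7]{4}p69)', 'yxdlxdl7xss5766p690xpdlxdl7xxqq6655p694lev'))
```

Pattern: the literal 'xdl' repeated 2 times, then the literal '7x', then zero or more of a character in [p-s] (captured as 'tag'); then exactly 4 of a character in [5-7], then the literal 'p69' (captured).
`re.fullmatch` requires the pattern to consume the entire string.
Here the pattern can't cover the whole string, so the call returns None, and `bool(None)` is False.

False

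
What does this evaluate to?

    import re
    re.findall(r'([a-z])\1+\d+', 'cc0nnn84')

['c', 'n']

`\1` is not a pattern — it's the concrete string captured by group 1, re-applied verbatim.
`findall` collects group 1 from each match (2 total).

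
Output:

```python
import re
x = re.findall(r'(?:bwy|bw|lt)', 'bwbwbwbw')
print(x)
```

With no groups in the pattern, `findall` gives back each whole match — 4 here.

['bw', 'bw', 'bw', 'bw']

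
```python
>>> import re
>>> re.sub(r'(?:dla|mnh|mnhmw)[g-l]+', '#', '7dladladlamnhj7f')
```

'7dladladla#7f'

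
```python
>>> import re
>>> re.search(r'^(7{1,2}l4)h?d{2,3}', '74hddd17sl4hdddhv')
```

None

This matches anchored at the start of the string; then 1 to 2 of a literal '7', then the literal 'l4' (captured); then optionally a literal 'h', then 2 to 3 of the literal 'd'.
Here no position works, so the call returns None.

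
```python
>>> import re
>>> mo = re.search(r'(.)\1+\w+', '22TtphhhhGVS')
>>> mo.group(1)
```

After group 1 captures some text, `\1` only succeeds where that same text appears again.
`re.search` scans for the first position where the pattern succeeds.
The match spans [0:12] → '22TtphhhhGVS'.
Captured: group 1 = '2'.

'2'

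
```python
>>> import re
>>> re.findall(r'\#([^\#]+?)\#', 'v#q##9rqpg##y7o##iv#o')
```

['q', '9rqpg', 'y7o', 'iv']

Matches: at [1:4] match '#q#', group 1 = 'q'; at [4:11] match '#9rqpg#', group 1 = '9rqpg'; at [11:16] match '#y7o#', group 1 = 'y7o'; at [16:20] match '#iv#', group 1 = 'iv'.
`findall` collects group 1 from each match (4 total).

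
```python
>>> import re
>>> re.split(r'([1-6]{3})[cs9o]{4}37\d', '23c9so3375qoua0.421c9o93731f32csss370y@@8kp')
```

['23c9so3375qoua0.', '421', '1f32csss370y@@8kp']

The pattern matches exactly 3 of a character in [1-6] (captured); then exactly 4 of one of [cs9o], then the literal '37', then a digit.
Matches to split on: at [16:26] → '421c9o9373'.
The group in the pattern means `split` returns the separators' captures alongside the pieces.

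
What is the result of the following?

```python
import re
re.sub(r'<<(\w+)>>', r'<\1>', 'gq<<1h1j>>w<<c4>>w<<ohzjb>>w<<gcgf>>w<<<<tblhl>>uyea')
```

The replacement refers to a captured group, so each match is rewritten using its own captured text.

'gq<1h1j>w<c4>w<ohzjb>w<gcgf>w<<<tblhl>uyea'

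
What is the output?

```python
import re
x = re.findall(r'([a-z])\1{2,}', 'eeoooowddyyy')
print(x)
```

A backreference is literal: `\1` must see the identical characters the first group matched.
Because there's exactly one group, `findall` drops the full match and keeps group 1 from each hit.

['o', 'y']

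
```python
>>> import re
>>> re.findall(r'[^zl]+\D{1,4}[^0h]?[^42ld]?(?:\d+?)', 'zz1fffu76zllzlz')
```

Pattern: one or more of any character except [zl]; then 1 to 4 of a non-digit, then optionally any character except [0h], then optionally any character except [42ld]; then one or more of a digit (lazy) (non-capturing group).
Since nothing is captured, `findall` lists the 1 matched substring directly.

['1fffu76']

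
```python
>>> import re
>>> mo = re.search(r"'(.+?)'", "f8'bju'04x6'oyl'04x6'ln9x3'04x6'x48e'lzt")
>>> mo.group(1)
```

'bju'

A `+?`/`*?`/`{m,n}?` starts at its minimum and grows only as far as needed for what follows to match.
`search` walks the string left to right and returns the first match it finds.
The match spans [2:7] → "'bju'".
Captured: group 1 = 'bju'.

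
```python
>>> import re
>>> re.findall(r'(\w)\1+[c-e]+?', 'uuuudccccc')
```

['u', 'c']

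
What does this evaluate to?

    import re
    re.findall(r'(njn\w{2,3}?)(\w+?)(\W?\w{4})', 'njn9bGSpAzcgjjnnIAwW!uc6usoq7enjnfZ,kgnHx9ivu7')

[('njn9b', 'G', 'SpAz')]

With the lazy modifier that quantifier settles for the fewest repetitions that let the rest of the pattern succeed (the atoms after it are unaffected and can still be greedy).
3 groups means the one result is a tuple of 3 captured strings — 1 here.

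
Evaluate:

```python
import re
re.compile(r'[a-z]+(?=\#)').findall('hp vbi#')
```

['vbi']

The lookaround is zero-width — it requires the adjacent text to match without consuming it, so the asserted text isn't part of the match.
Since nothing is captured, `findall` lists the 1 matched substring directly.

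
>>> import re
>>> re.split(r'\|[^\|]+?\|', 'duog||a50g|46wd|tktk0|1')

['duog|', '46wd', '1']

Matches to split on: at [5:11] → '|a50g|'; at [15:22] → '|tktk0|'.
Splitting on the pattern gives 3 pieces.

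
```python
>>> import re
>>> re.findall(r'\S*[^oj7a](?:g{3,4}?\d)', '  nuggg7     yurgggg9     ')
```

['nuggg7', 'yurgggg9']

Pattern: zero or more of a non-whitespace character, then any character except [oj7a]; then 3 to 4 of a literal 'g' (lazy), then a digit (non-capturing group).
Since nothing is captured, `findall` lists the 2 matched substrings directly.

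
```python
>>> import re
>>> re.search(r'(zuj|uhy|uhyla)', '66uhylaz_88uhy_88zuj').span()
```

The regex engine tests alternatives in the order written; an earlier branch that matches wins even if a later one would match more.
The match spans [2:5] → 'uhy'.

(2, 5)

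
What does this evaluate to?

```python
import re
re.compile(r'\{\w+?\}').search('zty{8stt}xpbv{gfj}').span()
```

The match spans [3:9] → '{8stt}'.

(3, 9)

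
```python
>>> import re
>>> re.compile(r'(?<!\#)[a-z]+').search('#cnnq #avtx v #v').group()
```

'nnq'

`(?!…)`/`(?<!…)` only lets a position through if the neighbouring text does NOT match; no characters are consumed.
Unlike `match`, `search` isn't anchored — it looks for the pattern anywhere in the string.
The match spans [2:5] → 'nnq'.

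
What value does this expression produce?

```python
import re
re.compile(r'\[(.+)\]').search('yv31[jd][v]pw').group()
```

'[jd][v]'

`re.search` scans for the first position where the pattern succeeds.
The match spans [4:11] → '[jd][v]'.
Captured: group 1 = 'jd][v'.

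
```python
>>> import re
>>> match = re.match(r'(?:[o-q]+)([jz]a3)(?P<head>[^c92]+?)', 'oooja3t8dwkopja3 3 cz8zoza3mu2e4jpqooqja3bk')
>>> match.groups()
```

('ja3', 't')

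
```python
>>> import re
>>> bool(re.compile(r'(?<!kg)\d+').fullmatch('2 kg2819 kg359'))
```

False

Because the assertion is negative and zero-width, positions next to the forbidden text are skipped.
`fullmatch` succeeds only if the pattern covers the string from start to end.
Here the pattern can't cover the whole string, so the call returns None, and `bool(None)` is False.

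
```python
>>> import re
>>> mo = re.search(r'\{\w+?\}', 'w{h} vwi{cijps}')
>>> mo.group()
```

`re.search` tries every starting position until one works.
The match spans [1:4] → '{h}'.

'{h}'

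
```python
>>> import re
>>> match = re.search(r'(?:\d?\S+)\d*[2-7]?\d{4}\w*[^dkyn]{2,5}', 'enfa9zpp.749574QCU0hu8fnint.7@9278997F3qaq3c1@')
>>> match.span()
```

This matches optionally a digit, then one or more of a non-whitespace character (non-capturing group); then zero or more of a digit, then optionally a character in [2-7], then exactly 4 of a digit; then zero or more of a word character; then 2 to 5 of any character except [dkyn].
Unlike `match`, `search` isn't anchored — it looks for the pattern anywhere in the string.
The match spans [0:46] → 'enfa9zpp.749574QCU0hu8fnint.7@9278997F3qaq3c1@'.

(0, 46)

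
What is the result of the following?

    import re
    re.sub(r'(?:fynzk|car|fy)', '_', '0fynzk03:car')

'0_03:_'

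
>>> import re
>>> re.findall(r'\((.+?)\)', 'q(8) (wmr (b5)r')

Matches: at [1:4] match '(8)', group 1 = '8'; at [5:14] match '(wmr (b5)', group 1 = 'wmr (b5'.
With a single group, `findall` returns only what that group captured — 2 items.

['8', 'wmr (b5']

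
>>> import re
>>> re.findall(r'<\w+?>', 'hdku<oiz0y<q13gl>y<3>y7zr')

['<q13gl>', '<3>']

`findall` yields the raw match text (2 of them) because the pattern has no groups.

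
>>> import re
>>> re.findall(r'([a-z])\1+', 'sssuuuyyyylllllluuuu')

`\1` has to match the exact text group 1 already captured.
Walking the string: at [0:3] match 'sss', group 1 = 's'; at [3:6] match 'uuu', group 1 = 'u'; at [6:10] match 'yyyy', group 1 = 'y'; at [10:16] match 'llllll', group 1 = 'l'; at [16:20] match 'uuuu', group 1 = 'u'.
Because there's exactly one group, `findall` drops the full match and keeps group 1 from each hit.

['s', 'u', 'y', 'l', 'u']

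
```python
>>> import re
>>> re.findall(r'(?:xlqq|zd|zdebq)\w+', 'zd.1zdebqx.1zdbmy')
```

With no groups in the pattern, `findall` gives back each whole match — 2 here.

['zdebqx', 'zdbmy']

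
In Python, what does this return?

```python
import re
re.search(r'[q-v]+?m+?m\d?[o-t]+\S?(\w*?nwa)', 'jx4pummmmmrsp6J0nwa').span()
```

(4, 19)

The pattern matches one or more of a character in [q-v] (lazy), then one or more of the literal 'm' (lazy), then a literal 'm'; then optionally a digit, then one or more of a character in [o-t], then optionally a non-whitespace character; then zero or more of a word character (lazy), then the literal 'nwa' (captured).
`re.search` tries every starting position until one works.
The match spans [4:19] → 'ummmmmrsp6J0nwa'.
Captured: group 1 = 'J0nwa'.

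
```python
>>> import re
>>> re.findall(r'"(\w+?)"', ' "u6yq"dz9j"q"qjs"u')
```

['u6yq', 'q']

`findall` collects group 1 from each match (2 total).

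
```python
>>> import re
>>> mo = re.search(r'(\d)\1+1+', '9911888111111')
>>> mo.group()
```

'9911'

A backreference is literal: `\1` must see the identical characters the first group matched.
The match spans [0:4] → '9911'.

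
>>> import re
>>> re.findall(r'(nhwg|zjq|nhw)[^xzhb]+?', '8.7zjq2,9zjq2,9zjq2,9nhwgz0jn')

['zjq', 'zjq', 'zjq', 'nhw']

Matches: at [3:7] match 'zjq2', group 1 = 'zjq'; at [9:13] match 'zjq2', group 1 = 'zjq'; at [15:19] match 'zjq2', group 1 = 'zjq'; at [21:25] match 'nhwg', group 1 = 'nhw'.
With a single group, `findall` returns only what that group captured — 4 items.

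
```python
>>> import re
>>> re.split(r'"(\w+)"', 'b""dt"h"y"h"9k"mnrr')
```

['b"', 'dt', 'h', 'y', 'h', '9k', 'mnrr']

Matches to split on: at [2:6] → '"dt"'; at [7:10] → '"y"'; at [11:15] → '"9k"'.
`re.split` interleaves the captured-group text with the surrounding fragments.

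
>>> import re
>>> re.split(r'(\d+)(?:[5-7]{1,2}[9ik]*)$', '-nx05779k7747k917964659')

['-nx05779k7747k', '9179646', '']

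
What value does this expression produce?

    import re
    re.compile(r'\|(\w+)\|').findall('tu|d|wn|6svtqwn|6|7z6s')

One capturing group, so `findall` returns just the captured substring from each match — 2 in all.

['d', '6svtqwn']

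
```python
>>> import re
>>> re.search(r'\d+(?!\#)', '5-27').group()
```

The negative lookaround is zero-width — it rules out positions where the adjacent text would match, without consuming anything.
`search` walks the string left to right and returns the first match it finds.
The match spans [0:1] → '5'.

'5'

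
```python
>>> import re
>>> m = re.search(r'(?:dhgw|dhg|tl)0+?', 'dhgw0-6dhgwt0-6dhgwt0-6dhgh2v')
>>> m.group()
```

The match spans [0:5] → 'dhgw0'.

'dhgw0'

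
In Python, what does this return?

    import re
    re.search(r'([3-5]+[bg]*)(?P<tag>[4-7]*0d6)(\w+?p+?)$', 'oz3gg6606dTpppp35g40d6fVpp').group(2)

This matches one or more of a character in [3-5], then zero or more of one of [bg] (captured); then zero or more of a character in [4-7], then the literal '0d6' (captured as 'tag'); then one or more of a word character (lazy), then one or more of the literal 'p' (lazy) (captured); then anchored at the end.
`search` walks the string left to right and returns the first match it finds.
The match spans [15:26] → '35g40d6fVpp'.
Captured: group 1 = '35g', group 2 = '40d6', group 3 = 'fVpp'.

'40d6'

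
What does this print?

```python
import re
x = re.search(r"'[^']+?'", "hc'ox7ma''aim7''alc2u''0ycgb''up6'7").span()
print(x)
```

`re.search` scans for the first position where the pattern succeeds.
The match spans [2:9] → "'ox7ma'".

(2, 9)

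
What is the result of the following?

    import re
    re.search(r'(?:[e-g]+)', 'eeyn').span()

This matches one or more of a character in [e-g] (non-capturing group).
Unlike `match`, `search` isn't anchored — it looks for the pattern anywhere in the string.
The match spans [0:2] → 'ee'.

(0, 2)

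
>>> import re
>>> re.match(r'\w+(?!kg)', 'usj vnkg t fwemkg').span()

(0, 3)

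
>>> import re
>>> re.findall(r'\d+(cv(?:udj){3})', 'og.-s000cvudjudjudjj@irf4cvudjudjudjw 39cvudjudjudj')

The pattern matches one or more of a digit; then the literal 'cv', then the literal 'udj' repeated 3 times (captured).
Walking the string: at [5:19] match '000cvudjudjudj', group 1 = 'cvudjudjudj'; at [24:36] match '4cvudjudjudj', group 1 = 'cvudjudjudj'; at [38:51] match '39cvudjudjudj', group 1 = 'cvudjudjudj'.
`findall` collects group 1 from each match (3 total).

['cvudjudjudj', 'cvudjudjudj', 'cvudjudjudj']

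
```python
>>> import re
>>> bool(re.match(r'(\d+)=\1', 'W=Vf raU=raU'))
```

`\1` is not a pattern — it's the concrete string captured by group 1, re-applied verbatim.
`match` is anchored at position 0; if the pattern doesn't fit there, it returns None.
Here position 0 doesn't satisfy it, so the call returns None, and `bool(None)` is False.

False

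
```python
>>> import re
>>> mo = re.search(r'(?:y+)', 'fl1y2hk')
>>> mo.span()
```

(3, 4)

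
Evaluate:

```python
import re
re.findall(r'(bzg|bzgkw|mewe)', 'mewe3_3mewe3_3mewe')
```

['mewe', 'mewe', 'mewe']

`findall` collects group 1 from each match (3 total).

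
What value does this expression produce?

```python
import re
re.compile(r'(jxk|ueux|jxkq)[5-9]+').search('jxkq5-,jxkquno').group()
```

`search` walks the string left to right and returns the first match it finds.
The match spans [0:5] → 'jxkq5'.
Captured: group 1 = 'jxkq'.

'jxkq5'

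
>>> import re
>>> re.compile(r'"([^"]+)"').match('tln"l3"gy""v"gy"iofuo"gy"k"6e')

With `match`, the pattern is implicitly anchored at the beginning.
Here the pattern fails at index 0, so the call returns None.

None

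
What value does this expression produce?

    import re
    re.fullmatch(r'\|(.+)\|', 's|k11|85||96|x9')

`fullmatch` succeeds only if the pattern covers the string from start to end.
Here the string isn't matched end-to-end, so the call returns None.

None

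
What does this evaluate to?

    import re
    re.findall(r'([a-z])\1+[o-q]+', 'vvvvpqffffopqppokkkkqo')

['v', 'f', 'k']

`\1` is not a pattern — it's the concrete string captured by group 1, re-applied verbatim.
Scanning left to right: at [0:6] match 'vvvvpq', group 1 = 'v'; at [6:16] match 'ffffopqppo', group 1 = 'f'; at [16:22] match 'kkkkqo', group 1 = 'k'.
With a single group, `findall` returns only what that group captured — 3 items.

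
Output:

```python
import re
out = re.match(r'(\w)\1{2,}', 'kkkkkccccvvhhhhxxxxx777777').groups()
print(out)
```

The match spans [0:5] → 'kkkkk'.
Captured: group 1 = 'k'.

('k',)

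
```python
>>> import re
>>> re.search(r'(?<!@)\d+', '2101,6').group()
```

The negative lookaround is zero-width — it rules out positions where the adjacent text would match, without consuming anything.
The match spans [0:4] → '2101'.

'2101'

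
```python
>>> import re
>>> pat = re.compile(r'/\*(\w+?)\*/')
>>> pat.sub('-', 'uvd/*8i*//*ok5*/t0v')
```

Matches: at [3:9] → '/*8i*/'; at [9:16] → '/*ok5*/'.
`sub` substitutes '-' at each match site.

'uvd--t0v'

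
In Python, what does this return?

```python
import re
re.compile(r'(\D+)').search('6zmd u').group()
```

'zmd u'

Pattern: one or more of a non-digit (captured).
`re.search` scans for the first position where the pattern succeeds.
The match spans [1:6] → 'zmd u'.
Captured: group 1 = 'zmd u'.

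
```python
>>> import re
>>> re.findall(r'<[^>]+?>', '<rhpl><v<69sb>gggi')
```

['<rhpl>', '<v<69sb>']

With no groups in the pattern, `findall` gives back each whole match — 2 here.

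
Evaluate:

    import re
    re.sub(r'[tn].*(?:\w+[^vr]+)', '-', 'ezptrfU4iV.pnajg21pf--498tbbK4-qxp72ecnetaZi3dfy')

'ezp-'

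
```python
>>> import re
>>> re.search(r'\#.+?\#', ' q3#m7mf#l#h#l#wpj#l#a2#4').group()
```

A `+?`/`*?`/`{m,n}?` starts at its minimum and grows only as far as needed for what follows to match.
`re.search` tries every starting position until one works.
The match spans [3:9] → '#m7mf#'.

'#m7mf#'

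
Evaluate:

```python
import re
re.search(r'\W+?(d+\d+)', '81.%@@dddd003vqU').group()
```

The match spans [2:13] → '.%@@dddd003'.

'.%@@dddd003'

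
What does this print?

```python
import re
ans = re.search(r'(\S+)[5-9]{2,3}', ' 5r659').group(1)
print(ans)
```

5r6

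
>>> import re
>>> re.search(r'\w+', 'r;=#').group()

'r'

The match spans [0:1] → 'r'.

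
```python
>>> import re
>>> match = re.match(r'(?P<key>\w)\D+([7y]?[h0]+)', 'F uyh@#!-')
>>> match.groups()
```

This matches a word character (captured as 'key'); then one or more of a non-digit; then optionally one of [7y], then one or more of one of [h0] (captured).
`re.match` won't scan ahead — the pattern has to work from the very first character.
The match spans [0:5] → 'F uyh'.
Captured: group 1 = 'F', group 2 = 'h'.

('F', 'h')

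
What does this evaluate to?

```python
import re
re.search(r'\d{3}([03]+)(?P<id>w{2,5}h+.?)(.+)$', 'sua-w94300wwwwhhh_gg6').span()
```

This matches exactly 3 of a digit; then one or more of one of [03] (captured); then 2 to 5 of a literal 'w', then one or more of the literal 'h', then optionally any character (captured as 'id'); then one or more of any character (captured); then anchored at the end.
`re.search` tries every starting position until one works.
The match spans [5:21] → '94300wwwwhhh_gg6'.
Captured: group 1 = '00', group 2 = 'wwwwhhh_', group 3 = 'gg6'.

(5, 21)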